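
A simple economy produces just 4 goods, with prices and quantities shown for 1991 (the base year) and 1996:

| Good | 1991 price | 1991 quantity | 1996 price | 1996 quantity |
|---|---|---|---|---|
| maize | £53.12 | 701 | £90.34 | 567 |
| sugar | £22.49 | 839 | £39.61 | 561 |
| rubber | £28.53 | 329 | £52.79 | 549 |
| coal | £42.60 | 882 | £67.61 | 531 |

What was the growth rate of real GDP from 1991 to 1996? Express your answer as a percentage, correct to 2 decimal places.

-21.39%

Real GDP 1991 = Nominal GDP 1991 = 53.12·701 + 22.49·839 + 28.53·329 + 42.60·882 = 103065.80.
Real GDP 1996 (at 1991 prices) = 53.12·567 + 22.49·561 + 28.53·549 + 42.60·531 = 81019.50.
Real growth = 81019.50/103065.80 − 1 = -0.2139.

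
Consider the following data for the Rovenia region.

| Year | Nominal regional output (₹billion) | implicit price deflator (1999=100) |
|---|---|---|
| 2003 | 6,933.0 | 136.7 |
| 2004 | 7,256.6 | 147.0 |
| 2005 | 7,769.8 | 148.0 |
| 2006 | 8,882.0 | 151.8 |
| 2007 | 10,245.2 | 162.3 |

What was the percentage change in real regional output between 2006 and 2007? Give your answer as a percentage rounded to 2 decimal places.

7.89%

Real regional output 2006 = 8882.0/1.518 = 5851.12.
Real regional output 2007 = 10245.2/1.623 = 6312.51.
Change = 6312.51/5851.12 − 1 = 0.0789.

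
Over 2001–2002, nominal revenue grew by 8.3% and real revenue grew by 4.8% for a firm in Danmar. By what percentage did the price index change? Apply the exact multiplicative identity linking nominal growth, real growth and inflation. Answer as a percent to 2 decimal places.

(1 + g_nom) = (1 + g_real)(1 + π), so π = 1.0830 / 1.0480 − 1 = 0.03340.

3.34%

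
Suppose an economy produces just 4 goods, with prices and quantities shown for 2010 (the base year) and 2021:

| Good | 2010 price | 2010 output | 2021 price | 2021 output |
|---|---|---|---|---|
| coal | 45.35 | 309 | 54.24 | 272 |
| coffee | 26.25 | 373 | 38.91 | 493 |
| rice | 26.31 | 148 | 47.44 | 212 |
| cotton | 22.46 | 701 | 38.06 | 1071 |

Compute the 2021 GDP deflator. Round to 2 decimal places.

154.36

Nominal GDP 2021 = 54.24·272 + 38.91·493 + 47.44·212 + 38.06·1071 = 84755.45.
Real GDP 2021 (at 2010 prices) = 45.35·272 + 26.25·493 + 26.31·212 + 22.46·1071 = 54908.83.
Deflator = Nominal/Real × 100 = 84755.45/54908.83 × 100 = 154.357.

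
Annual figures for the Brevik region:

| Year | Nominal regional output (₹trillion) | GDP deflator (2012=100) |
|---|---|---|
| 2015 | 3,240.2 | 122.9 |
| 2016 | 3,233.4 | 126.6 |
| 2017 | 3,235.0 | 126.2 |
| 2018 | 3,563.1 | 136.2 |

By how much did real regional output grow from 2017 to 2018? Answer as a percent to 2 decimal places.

Real regional output 2017 = 3235.0/1.262 = 2563.39.
Real regional output 2018 = 3563.1/1.362 = 2616.08.
Change = 2616.08/2563.39 − 1 = 0.0206.

2.06%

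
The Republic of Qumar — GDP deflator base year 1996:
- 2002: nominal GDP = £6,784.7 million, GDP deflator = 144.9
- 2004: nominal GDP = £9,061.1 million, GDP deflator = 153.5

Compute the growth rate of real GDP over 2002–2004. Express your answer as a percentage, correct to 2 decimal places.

26.07%

Deflate each year: 2002 → 6784.7/1.449 = 4682.33; 2004 → 9061.1/1.535 = 5903.00.
So real GDP changed by 5903.00/4682.33 − 1 = 0.2607, i.e. 26.07%.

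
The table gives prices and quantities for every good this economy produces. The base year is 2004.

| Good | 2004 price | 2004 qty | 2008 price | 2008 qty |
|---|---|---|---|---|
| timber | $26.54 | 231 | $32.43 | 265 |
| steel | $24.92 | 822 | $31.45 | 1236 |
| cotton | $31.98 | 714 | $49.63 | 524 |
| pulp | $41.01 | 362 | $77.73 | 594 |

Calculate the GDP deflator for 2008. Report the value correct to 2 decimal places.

Nominal GDP 2008 = 32.43·265 + 31.45·1236 + 49.63·524 + 77.73·594 = 119643.89.
Real GDP 2008 (at 2004 prices) = 26.54·265 + 24.92·1236 + 31.98·524 + 41.01·594 = 78951.68.
Deflator = Nominal/Real × 100 = 119643.89/78951.68 × 100 = 151.541.

151.54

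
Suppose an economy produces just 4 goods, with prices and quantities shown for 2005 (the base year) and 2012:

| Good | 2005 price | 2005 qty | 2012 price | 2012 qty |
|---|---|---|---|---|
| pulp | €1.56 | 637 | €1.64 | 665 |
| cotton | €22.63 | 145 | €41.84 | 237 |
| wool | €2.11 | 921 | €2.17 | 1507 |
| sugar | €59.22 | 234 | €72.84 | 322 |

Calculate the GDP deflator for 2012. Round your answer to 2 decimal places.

Nominal GDP 2012 = 1.64·665 + 41.84·237 + 2.17·1507 + 72.84·322 = 37731.35.
Real GDP 2012 (at 2005 prices) = 1.56·665 + 22.63·237 + 2.11·1507 + 59.22·322 = 28649.32.
Deflator = Nominal/Real × 100 = 37731.35/28649.32 × 100 = 131.701.

131.70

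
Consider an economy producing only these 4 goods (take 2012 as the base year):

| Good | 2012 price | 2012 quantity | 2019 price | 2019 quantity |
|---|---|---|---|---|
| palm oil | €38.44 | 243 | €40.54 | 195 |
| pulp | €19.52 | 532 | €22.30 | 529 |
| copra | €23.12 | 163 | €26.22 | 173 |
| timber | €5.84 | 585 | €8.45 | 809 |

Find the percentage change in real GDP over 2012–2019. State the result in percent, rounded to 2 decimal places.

-1.35%

Real GDP 2012 = Nominal GDP 2012 = 38.44·243 + 19.52·532 + 23.12·163 + 5.84·585 = 26910.52.
Real GDP 2019 (at 2012 prices) = 38.44·195 + 19.52·529 + 23.12·173 + 5.84·809 = 26546.20.
Real growth = 26546.20/26910.52 − 1 = -0.0135.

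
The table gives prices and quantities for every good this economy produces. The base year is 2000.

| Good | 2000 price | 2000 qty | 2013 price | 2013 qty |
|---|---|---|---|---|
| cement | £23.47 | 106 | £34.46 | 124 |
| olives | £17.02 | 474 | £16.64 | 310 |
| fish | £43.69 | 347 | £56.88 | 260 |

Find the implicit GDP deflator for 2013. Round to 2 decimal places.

123.91

Nominal GDP 2013 = 34.46·124 + 16.64·310 + 56.88·260 = 24220.24.
Real GDP 2013 (at 2000 prices) = 23.47·124 + 17.02·310 + 43.69·260 = 19545.88.
Deflator = Nominal/Real × 100 = 24220.24/19545.88 × 100 = 123.915.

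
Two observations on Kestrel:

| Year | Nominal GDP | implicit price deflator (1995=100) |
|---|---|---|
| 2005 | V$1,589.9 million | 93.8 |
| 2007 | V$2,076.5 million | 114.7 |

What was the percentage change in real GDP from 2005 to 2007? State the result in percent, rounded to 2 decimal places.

6.81%

Real GDP 2005 = 1589.9 / 0.938 = 1694.99.
Real GDP 2007 = 2076.5 / 1.147 = 1810.37.
Real growth = 1810.37 / 1694.99 − 1 = 0.0681.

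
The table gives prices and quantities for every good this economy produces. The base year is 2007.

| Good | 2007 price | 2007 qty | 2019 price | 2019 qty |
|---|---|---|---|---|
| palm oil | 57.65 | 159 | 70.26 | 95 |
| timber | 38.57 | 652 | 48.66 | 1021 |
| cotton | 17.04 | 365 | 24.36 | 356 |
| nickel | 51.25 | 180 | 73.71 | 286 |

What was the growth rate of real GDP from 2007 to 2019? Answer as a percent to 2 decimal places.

31.80%

Real GDP 2007 = Nominal GDP 2007 = 57.65·159 + 38.57·652 + 17.04·365 + 51.25·180 = 49758.59.
Real GDP 2019 (at 2007 prices) = 57.65·95 + 38.57·1021 + 17.04·356 + 51.25·286 = 65580.46.
Real growth = 65580.46/49758.59 − 1 = 0.3180.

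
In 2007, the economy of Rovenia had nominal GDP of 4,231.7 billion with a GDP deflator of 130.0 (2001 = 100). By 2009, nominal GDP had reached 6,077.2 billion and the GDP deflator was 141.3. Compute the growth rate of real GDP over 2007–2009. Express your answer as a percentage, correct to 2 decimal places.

32.13%

Real GDP 2007 = 4231.7 / 1.300 = 3255.15.
Real GDP 2009 = 6077.2 / 1.413 = 4300.92.
Real growth = 4300.92 / 3255.15 − 1 = 0.3213.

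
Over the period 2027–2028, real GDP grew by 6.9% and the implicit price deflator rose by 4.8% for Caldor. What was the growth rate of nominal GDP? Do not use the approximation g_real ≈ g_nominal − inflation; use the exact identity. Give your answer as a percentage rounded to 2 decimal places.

12.03%

(1 + g_nom) = (1 + g_real)(1 + π) = 1.0690 × 1.0480 = 1.12031.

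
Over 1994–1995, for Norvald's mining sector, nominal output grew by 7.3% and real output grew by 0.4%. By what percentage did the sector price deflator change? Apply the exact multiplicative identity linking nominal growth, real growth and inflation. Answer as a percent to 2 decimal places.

6.87%

(1 + g_nom) = (1 + g_real)(1 + π), so π = 1.0730 / 1.0040 − 1 = 0.06873.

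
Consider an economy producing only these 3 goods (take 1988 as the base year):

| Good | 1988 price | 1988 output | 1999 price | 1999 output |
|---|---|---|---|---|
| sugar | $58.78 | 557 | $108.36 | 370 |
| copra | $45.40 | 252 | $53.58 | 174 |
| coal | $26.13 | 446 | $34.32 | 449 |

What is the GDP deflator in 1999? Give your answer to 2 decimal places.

Nominal GDP 1999 = 108.36·370 + 53.58·174 + 34.32·449 = 64825.80.
Real GDP 1999 (at 1988 prices) = 58.78·370 + 45.40·174 + 26.13·449 = 41380.57.
Deflator = Nominal/Real × 100 = 64825.80/41380.57 × 100 = 156.658.

156.66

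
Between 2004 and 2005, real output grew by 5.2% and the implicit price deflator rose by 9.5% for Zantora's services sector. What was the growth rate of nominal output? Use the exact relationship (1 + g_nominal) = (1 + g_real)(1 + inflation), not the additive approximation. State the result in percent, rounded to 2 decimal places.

(1 + g_nom) = (1 + g_real)(1 + π) = 1.0520 × 1.0950 = 1.15194.

15.19%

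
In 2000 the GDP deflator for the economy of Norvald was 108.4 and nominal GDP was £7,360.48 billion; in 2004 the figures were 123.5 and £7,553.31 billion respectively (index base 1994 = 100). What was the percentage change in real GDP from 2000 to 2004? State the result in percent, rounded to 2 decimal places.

-9.93%

Deflate each year: 2000 → 7360.48/1.084 = 6790.11; 2004 → 7553.31/1.235 = 6116.04.
So real GDP changed by 6116.04/6790.11 − 1 = -0.0993, i.e. -9.93%.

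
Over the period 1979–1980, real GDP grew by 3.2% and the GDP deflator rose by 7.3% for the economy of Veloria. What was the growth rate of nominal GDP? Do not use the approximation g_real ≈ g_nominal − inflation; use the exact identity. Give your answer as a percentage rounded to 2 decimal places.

10.73%

(1 + g_nom) = (1 + g_real)(1 + π) = 1.0320 × 1.0730 = 1.10734.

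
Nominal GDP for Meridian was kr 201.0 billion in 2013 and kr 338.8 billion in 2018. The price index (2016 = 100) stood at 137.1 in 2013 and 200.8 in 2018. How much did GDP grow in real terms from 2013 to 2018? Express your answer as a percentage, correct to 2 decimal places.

15.09%

Deflate each year: 2013 → 201.0/1.371 = 146.61; 2018 → 338.8/2.008 = 168.73.
So real GDP changed by 168.73/146.61 − 1 = 0.1509, i.e. 15.09%.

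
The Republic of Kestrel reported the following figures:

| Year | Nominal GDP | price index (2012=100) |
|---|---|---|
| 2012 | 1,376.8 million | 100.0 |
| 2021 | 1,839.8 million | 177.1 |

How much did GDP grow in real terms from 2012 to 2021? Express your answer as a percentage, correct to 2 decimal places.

-24.55%

Deflate each year: 2012 → 1376.8/1.000 = 1376.80; 2021 → 1839.8/1.771 = 1038.85.
So real GDP changed by 1038.85/1376.80 − 1 = -0.2455, i.e. -24.55%.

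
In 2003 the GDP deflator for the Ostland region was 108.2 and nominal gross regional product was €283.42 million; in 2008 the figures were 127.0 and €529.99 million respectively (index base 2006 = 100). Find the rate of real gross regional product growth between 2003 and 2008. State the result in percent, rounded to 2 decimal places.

Real gross regional product 2003 = 283.42 / 1.082 = 261.94.
Real gross regional product 2008 = 529.99 / 1.270 = 417.31.
Real growth = 417.31 / 261.94 − 1 = 0.5932.

59.32%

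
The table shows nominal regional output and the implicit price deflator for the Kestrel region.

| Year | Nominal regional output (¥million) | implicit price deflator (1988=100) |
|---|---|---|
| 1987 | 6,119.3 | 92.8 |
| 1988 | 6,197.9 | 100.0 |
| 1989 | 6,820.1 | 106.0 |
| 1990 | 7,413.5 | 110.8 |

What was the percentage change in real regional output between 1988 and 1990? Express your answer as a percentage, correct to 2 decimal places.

7.95%

Real regional output 1988 = 6197.9/1.000 = 6197.90.
Real regional output 1990 = 7413.5/1.108 = 6690.88.
Change = 6690.88/6197.90 − 1 = 0.0795.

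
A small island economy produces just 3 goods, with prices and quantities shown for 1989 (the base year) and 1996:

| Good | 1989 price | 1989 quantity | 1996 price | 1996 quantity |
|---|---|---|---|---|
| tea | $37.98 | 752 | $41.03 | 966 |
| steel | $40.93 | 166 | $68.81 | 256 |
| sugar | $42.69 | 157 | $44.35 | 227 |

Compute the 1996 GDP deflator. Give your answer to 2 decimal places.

Nominal GDP 1996 = 41.03·966 + 68.81·256 + 44.35·227 = 67317.79.
Real GDP 1996 (at 1989 prices) = 37.98·966 + 40.93·256 + 42.69·227 = 56857.39.
Deflator = Nominal/Real × 100 = 67317.79/56857.39 × 100 = 118.398.

118.40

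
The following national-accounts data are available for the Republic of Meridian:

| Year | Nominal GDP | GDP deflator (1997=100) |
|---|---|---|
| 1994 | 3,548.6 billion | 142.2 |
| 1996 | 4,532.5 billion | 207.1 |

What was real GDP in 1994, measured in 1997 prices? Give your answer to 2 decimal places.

2,495.50 billion

Real GDP = Nominal / (GDP deflator/100) = 3548.6 / 1.422 = 2495.50.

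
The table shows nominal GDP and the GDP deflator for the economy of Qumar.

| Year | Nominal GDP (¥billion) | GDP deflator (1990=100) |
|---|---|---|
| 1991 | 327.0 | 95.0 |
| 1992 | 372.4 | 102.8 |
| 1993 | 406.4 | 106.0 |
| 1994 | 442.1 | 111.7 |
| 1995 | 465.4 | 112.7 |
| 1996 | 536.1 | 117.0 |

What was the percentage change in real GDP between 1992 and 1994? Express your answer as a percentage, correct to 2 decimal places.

Real GDP 1992 = 372.4/1.028 = 362.26.
Real GDP 1994 = 442.1/1.117 = 395.79.
Change = 395.79/362.26 − 1 = 0.0926.

9.26%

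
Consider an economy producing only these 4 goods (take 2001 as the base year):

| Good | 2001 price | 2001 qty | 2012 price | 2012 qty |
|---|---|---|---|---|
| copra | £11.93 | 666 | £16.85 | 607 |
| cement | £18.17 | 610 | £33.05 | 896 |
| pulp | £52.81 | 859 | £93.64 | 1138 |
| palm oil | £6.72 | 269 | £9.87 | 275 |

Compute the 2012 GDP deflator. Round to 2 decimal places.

174.47

Nominal GDP 2012 = 16.85·607 + 33.05·896 + 93.64·1138 + 9.87·275 = 149117.32.
Real GDP 2012 (at 2001 prices) = 11.93·607 + 18.17·896 + 52.81·1138 + 6.72·275 = 85467.61.
Deflator = Nominal/Real × 100 = 149117.32/85467.61 × 100 = 174.472.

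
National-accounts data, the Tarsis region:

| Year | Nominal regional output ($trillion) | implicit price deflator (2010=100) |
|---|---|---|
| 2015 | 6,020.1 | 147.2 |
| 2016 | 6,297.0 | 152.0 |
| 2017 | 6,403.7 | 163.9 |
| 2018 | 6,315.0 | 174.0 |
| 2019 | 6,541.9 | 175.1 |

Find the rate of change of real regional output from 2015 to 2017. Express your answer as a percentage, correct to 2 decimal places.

Real regional output 2015 = 6020.1/1.472 = 4089.74.
Real regional output 2017 = 6403.7/1.639 = 3907.08.
Change = 3907.08/4089.74 − 1 = -0.0447.

-4.47%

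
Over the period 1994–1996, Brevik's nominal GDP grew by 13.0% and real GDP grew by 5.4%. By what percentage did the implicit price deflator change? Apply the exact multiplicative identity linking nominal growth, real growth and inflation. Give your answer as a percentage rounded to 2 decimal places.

7.21%

(1 + g_nom) = (1 + g_real)(1 + π), so π = 1.1300 / 1.0540 − 1 = 0.07211.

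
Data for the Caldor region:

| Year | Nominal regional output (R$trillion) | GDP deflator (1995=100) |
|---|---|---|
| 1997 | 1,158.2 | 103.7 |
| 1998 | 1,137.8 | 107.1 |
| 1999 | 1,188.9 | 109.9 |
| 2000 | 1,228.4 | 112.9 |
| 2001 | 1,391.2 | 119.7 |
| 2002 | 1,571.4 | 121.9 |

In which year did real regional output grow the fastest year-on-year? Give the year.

2002

1998: real = 1137.8/1.071 = 1062.37; growth vs 1997 (1116.88) = -4.88%.
1999: real = 1188.9/1.099 = 1081.80; growth vs 1998 (1062.37) = 1.83%.
2000: real = 1228.4/1.129 = 1088.04; growth vs 1999 (1081.80) = 0.58%.
2001: real = 1391.2/1.197 = 1162.24; growth vs 2000 (1088.04) = 6.82%.
2002: real = 1571.4/1.219 = 1289.09; growth vs 2001 (1162.24) = 10.91%.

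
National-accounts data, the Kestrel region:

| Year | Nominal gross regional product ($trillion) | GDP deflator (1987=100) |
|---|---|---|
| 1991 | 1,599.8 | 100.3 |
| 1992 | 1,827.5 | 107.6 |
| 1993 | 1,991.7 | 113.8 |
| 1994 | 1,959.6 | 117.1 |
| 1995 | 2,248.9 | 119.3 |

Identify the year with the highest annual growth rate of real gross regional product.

1995

1992: real = 1827.5/1.076 = 1698.42; growth vs 1991 (1595.01) = 6.48%.
1993: real = 1991.7/1.138 = 1750.18; growth vs 1992 (1698.42) = 3.05%.
1994: real = 1959.6/1.171 = 1673.44; growth vs 1993 (1750.18) = -4.38%.
1995: real = 2248.9/1.193 = 1885.08; growth vs 1994 (1673.44) = 12.65%.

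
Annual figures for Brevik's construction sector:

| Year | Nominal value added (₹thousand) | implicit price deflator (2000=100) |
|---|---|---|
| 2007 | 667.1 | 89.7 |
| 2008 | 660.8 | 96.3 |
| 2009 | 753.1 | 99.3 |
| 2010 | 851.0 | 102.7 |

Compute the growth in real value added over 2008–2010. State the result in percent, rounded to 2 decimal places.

20.76%

Real value added 2008 = 660.8/0.963 = 686.19.
Real value added 2010 = 851.0/1.027 = 828.63.
Change = 828.63/686.19 − 1 = 0.2076.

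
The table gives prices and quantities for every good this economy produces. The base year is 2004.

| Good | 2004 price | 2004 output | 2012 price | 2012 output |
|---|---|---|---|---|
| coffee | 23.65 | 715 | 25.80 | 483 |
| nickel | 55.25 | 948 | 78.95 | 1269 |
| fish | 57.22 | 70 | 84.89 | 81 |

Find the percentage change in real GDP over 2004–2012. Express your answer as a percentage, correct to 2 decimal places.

Real GDP 2004 = Nominal GDP 2004 = 23.65·715 + 55.25·948 + 57.22·70 = 73292.15.
Real GDP 2012 (at 2004 prices) = 23.65·483 + 55.25·1269 + 57.22·81 = 86170.02.
Real growth = 86170.02/73292.15 − 1 = 0.1757.

17.57%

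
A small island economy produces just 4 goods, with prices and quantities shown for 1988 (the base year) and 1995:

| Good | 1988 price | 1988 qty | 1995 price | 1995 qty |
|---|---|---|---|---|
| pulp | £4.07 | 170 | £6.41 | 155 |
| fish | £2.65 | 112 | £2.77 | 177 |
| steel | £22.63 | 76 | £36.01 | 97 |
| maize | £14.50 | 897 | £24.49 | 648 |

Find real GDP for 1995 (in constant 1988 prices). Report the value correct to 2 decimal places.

Real GDP 1995 = Σ (p_1988 × q_1995) = 4.07·155 + 2.65·177 + 22.63·97 + 14.50·648 = 12691.01.

£12691.01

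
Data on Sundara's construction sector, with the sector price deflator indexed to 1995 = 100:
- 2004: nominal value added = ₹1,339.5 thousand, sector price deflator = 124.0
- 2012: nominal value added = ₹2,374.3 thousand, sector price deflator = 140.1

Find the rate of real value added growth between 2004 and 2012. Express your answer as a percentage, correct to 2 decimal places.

56.88%

Real value added 2004 = 1339.5 / 1.240 = 1080.24.
Real value added 2012 = 2374.3 / 1.401 = 1694.72.
Real growth = 1694.72 / 1080.24 − 1 = 0.5688.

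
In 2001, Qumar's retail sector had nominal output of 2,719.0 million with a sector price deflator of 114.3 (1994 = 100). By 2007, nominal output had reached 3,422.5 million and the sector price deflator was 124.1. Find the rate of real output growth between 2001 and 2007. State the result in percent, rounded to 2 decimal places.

Real output 2001 = 2719.0 / 1.143 = 2378.83.
Real output 2007 = 3422.5 / 1.241 = 2757.86.
Real growth = 2757.86 / 2378.83 − 1 = 0.1593.

15.93%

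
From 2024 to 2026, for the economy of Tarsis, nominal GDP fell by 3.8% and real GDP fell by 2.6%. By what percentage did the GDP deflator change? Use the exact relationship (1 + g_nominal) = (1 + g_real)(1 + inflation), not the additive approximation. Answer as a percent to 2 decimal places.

-1.23%

(1 + g_nom) = (1 + g_real)(1 + π), so π = 0.9620 / 0.9740 − 1 = -0.01232.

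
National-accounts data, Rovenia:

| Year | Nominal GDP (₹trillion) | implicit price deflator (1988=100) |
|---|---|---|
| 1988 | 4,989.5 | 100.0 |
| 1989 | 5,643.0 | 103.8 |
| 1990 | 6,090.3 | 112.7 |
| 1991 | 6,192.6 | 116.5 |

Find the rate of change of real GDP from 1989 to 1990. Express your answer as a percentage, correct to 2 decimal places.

Real GDP 1989 = 5643.0/1.038 = 5436.42.
Real GDP 1990 = 6090.3/1.127 = 5403.99.
Change = 5403.99/5436.42 − 1 = -0.0060.

-0.60%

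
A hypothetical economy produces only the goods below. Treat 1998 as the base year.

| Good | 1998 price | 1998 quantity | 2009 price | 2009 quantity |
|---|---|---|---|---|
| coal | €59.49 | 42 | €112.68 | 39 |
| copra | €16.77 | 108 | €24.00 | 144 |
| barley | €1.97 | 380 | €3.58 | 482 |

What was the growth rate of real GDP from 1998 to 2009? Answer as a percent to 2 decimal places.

12.38%

Real GDP 1998 = Nominal GDP 1998 = 59.49·42 + 16.77·108 + 1.97·380 = 5058.34.
Real GDP 2009 (at 1998 prices) = 59.49·39 + 16.77·144 + 1.97·482 = 5684.53.
Real growth = 5684.53/5058.34 − 1 = 0.1238.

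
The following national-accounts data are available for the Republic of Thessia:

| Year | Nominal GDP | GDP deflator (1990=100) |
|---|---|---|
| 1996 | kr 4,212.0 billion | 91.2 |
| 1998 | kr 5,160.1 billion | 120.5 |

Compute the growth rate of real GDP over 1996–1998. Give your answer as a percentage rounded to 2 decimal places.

Real GDP 1996 = 4212.0 / 0.912 = 4618.42.
Real GDP 1998 = 5160.1 / 1.205 = 4282.24.
Real growth = 4282.24 / 4618.42 − 1 = -0.0728.

-7.28%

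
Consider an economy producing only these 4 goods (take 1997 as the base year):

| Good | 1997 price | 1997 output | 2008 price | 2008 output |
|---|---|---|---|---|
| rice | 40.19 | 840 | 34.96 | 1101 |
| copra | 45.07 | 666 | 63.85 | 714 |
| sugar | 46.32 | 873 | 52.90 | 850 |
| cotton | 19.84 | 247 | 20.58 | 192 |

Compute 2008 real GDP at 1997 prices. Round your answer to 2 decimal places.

Real GDP 2008 = Σ (p_1997 × q_2008) = 40.19·1101 + 45.07·714 + 46.32·850 + 19.84·192 = 119610.45.

119610.45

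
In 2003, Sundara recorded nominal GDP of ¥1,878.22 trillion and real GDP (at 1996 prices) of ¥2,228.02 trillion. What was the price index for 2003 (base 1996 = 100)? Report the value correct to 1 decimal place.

price index = (Nominal / Real) × 100 = 1878.22 / 2228.02 × 100 = 84.30.

84.3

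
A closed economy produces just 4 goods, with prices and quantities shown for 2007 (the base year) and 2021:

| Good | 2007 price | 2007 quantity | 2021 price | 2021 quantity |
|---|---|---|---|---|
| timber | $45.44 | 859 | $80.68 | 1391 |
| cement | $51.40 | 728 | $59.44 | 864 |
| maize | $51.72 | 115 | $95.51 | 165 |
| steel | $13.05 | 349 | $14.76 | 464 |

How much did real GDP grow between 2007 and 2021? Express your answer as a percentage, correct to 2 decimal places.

40.54%

Real GDP 2007 = Nominal GDP 2007 = 45.44·859 + 51.40·728 + 51.72·115 + 13.05·349 = 86954.41.
Real GDP 2021 (at 2007 prices) = 45.44·1391 + 51.40·864 + 51.72·165 + 13.05·464 = 122205.64.
Real growth = 122205.64/86954.41 − 1 = 0.4054.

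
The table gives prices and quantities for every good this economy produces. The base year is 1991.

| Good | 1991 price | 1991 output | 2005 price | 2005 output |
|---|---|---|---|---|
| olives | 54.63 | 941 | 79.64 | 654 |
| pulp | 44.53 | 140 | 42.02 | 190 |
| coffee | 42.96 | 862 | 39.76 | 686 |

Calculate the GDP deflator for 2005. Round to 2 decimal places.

118.58

Nominal GDP 2005 = 79.64·654 + 42.02·190 + 39.76·686 = 87343.72.
Real GDP 2005 (at 1991 prices) = 54.63·654 + 44.53·190 + 42.96·686 = 73659.28.
Deflator = Nominal/Real × 100 = 87343.72/73659.28 × 100 = 118.578.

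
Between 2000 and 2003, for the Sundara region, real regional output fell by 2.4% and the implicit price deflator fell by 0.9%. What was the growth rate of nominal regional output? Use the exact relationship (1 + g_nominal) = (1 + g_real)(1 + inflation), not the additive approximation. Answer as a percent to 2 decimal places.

(1 + g_nom) = (1 + g_real)(1 + π) = 0.9760 × 0.9910 = 0.96722.

-3.28%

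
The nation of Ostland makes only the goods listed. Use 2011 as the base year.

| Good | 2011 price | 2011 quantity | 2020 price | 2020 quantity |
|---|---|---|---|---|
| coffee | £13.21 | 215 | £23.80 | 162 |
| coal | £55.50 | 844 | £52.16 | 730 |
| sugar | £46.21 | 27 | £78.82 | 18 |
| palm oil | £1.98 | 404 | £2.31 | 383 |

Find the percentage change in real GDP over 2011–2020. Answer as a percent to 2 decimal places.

Real GDP 2011 = Nominal GDP 2011 = 13.21·215 + 55.50·844 + 46.21·27 + 1.98·404 = 51729.74.
Real GDP 2020 (at 2011 prices) = 13.21·162 + 55.50·730 + 46.21·18 + 1.98·383 = 44245.14.
Real growth = 44245.14/51729.74 − 1 = -0.1447.

-14.47%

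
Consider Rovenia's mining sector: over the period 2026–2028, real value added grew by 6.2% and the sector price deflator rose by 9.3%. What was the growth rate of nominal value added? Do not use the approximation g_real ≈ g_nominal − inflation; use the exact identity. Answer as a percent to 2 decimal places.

16.08%

(1 + g_nom) = (1 + g_real)(1 + π) = 1.0620 × 1.0930 = 1.16077.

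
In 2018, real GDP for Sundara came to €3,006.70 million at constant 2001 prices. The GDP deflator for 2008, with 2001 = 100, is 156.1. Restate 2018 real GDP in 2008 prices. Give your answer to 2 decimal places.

€4,693.46 million

Real GDP in 2008 prices = Real GDP in 2001 prices × (P_2008/P_2001) = 3006.70 × 1.561 = 4693.46.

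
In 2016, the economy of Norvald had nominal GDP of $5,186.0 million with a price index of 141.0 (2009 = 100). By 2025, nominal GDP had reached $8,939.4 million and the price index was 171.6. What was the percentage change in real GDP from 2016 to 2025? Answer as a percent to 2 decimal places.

41.64%

Deflate each year: 2016 → 5186.0/1.410 = 3678.01; 2025 → 8939.4/1.716 = 5209.44.
So real GDP changed by 5209.44/3678.01 − 1 = 0.4164, i.e. 41.64%.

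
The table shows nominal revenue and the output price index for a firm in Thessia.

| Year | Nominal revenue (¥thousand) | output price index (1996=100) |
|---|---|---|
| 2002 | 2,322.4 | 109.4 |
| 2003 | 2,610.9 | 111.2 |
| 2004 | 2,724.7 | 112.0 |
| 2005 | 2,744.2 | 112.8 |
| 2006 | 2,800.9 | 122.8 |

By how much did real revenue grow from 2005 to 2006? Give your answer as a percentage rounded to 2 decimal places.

Real revenue 2005 = 2744.2/1.128 = 2432.80.
Real revenue 2006 = 2800.9/1.228 = 2280.86.
Change = 2280.86/2432.80 − 1 = -0.0625.

-6.25%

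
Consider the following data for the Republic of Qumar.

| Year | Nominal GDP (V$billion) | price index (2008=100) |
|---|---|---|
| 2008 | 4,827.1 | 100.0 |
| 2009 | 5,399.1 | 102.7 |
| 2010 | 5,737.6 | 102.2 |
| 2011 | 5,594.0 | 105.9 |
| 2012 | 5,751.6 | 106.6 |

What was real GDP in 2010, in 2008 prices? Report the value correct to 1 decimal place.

V$5,614.1 billion

Real GDP 2010 = 5737.6 / 1.022 = 5614.09.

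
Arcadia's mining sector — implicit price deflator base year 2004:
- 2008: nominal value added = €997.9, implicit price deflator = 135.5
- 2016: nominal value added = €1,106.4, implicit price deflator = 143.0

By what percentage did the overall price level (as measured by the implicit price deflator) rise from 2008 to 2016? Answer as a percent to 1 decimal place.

Price-level change = 143.0 / 135.5 − 1 = 0.0554.

5.5%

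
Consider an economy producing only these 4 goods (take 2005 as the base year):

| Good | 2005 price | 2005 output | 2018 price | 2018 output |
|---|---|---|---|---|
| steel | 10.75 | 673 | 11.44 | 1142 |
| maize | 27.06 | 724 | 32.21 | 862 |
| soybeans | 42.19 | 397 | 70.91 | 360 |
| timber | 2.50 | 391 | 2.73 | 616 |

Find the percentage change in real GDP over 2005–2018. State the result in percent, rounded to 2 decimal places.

Real GDP 2005 = Nominal GDP 2005 = 10.75·673 + 27.06·724 + 42.19·397 + 2.50·391 = 44553.12.
Real GDP 2018 (at 2005 prices) = 10.75·1142 + 27.06·862 + 42.19·360 + 2.50·616 = 52330.62.
Real growth = 52330.62/44553.12 − 1 = 0.1746.

17.46%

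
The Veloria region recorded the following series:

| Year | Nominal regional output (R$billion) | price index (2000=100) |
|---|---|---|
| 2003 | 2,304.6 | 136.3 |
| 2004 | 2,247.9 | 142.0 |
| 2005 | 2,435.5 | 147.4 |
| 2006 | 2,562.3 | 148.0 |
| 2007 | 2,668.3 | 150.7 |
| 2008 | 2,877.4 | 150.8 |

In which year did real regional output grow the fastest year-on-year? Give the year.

2008

2004: real = 2247.9/1.420 = 1583.03; growth vs 2003 (1690.83) = -6.38%.
2005: real = 2435.5/1.474 = 1652.31; growth vs 2004 (1583.03) = 4.38%.
2006: real = 2562.3/1.480 = 1731.28; growth vs 2005 (1652.31) = 4.78%.
2007: real = 2668.3/1.507 = 1770.60; growth vs 2006 (1731.28) = 2.27%.
2008: real = 2877.4/1.508 = 1908.09; growth vs 2007 (1770.60) = 7.77%.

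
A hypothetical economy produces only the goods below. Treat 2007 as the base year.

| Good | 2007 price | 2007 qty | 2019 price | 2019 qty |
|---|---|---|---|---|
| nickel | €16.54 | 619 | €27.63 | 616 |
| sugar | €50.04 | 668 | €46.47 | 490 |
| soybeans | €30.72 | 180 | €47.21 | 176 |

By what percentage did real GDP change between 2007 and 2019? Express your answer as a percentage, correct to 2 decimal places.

Real GDP 2007 = Nominal GDP 2007 = 16.54·619 + 50.04·668 + 30.72·180 = 49194.58.
Real GDP 2019 (at 2007 prices) = 16.54·616 + 50.04·490 + 30.72·176 = 40114.96.
Real growth = 40114.96/49194.58 − 1 = -0.1846.

-18.46%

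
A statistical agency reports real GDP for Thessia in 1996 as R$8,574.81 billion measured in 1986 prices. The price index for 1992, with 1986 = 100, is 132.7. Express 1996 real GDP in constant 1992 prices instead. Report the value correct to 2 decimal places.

Real GDP in 1992 prices = Real GDP in 1986 prices × (P_1992/P_1986) = 8574.81 × 1.327 = 11378.77.

R$11,378.77 billion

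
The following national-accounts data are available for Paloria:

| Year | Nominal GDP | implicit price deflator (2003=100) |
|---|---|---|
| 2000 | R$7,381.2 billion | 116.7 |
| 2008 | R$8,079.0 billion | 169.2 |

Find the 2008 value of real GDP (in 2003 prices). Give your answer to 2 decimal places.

Real GDP = Nominal / (implicit price deflator/100) = 8079.0 / 1.692 = 4774.82.

R$4,774.82 billion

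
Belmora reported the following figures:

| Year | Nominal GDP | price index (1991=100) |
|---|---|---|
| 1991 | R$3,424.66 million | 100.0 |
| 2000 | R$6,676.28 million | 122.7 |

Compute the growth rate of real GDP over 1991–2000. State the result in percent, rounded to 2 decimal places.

Real GDP 1991 = 3424.66 / 1.000 = 3424.66.
Real GDP 2000 = 6676.28 / 1.227 = 5441.14.
Real growth = 5441.14 / 3424.66 − 1 = 0.5888.

58.88%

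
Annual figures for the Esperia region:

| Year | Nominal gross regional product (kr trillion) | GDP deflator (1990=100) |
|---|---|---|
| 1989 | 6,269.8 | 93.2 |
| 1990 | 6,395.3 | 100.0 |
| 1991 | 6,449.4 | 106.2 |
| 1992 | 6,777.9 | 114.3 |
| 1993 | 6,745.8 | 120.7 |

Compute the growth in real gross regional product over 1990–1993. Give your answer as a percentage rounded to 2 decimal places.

Real gross regional product 1990 = 6395.3/1.000 = 6395.30.
Real gross regional product 1993 = 6745.8/1.207 = 5588.90.
Change = 5588.90/6395.30 − 1 = -0.1261.

-12.61%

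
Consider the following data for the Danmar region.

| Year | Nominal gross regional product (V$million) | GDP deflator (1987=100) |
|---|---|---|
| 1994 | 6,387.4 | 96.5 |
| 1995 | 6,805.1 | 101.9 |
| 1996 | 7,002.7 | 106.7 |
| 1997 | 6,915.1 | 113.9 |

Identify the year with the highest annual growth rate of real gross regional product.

1995

1995: real = 6805.1/1.019 = 6678.21; growth vs 1994 (6619.07) = 0.89%.
1996: real = 7002.7/1.067 = 6562.98; growth vs 1995 (6678.21) = -1.73%.
1997: real = 6915.1/1.139 = 6071.20; growth vs 1996 (6562.98) = -7.49%.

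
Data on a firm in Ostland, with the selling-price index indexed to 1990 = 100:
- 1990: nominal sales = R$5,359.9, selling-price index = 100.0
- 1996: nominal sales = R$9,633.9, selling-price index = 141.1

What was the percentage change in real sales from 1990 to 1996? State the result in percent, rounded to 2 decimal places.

Deflate each year: 1990 → 5359.9/1.000 = 5359.90; 1996 → 9633.9/1.411 = 6827.71.
So real sales changed by 6827.71/5359.90 − 1 = 0.2739, i.e. 27.39%.

27.39%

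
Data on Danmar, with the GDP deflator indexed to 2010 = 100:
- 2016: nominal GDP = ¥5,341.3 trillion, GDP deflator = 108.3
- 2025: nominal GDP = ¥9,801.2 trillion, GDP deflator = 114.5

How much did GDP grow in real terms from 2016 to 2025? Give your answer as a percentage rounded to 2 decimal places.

73.56%

Deflate each year: 2016 → 5341.3/1.083 = 4931.95; 2025 → 9801.2/1.145 = 8560.00.
So real GDP changed by 8560.00/4931.95 − 1 = 0.7356, i.e. 73.56%.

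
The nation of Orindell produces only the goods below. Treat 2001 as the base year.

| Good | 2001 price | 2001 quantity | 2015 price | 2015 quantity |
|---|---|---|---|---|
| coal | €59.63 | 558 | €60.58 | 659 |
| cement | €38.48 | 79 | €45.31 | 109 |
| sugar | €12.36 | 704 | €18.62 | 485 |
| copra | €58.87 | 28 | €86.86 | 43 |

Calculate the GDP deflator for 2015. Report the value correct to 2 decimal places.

Nominal GDP 2015 = 60.58·659 + 45.31·109 + 18.62·485 + 86.86·43 = 57626.69.
Real GDP 2015 (at 2001 prices) = 59.63·659 + 38.48·109 + 12.36·485 + 58.87·43 = 52016.50.
Deflator = Nominal/Real × 100 = 57626.69/52016.50 × 100 = 110.785.

110.79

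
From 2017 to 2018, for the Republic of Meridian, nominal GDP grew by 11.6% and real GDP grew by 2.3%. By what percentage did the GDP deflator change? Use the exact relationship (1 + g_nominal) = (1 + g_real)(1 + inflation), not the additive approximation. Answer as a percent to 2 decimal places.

(1 + g_nom) = (1 + g_real)(1 + π), so π = 1.1160 / 1.0230 − 1 = 0.09091.

9.09%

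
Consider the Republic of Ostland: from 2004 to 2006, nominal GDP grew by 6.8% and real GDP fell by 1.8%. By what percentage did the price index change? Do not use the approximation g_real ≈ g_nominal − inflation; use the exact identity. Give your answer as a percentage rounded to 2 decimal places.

(1 + g_nom) = (1 + g_real)(1 + π), so π = 1.0680 / 0.9820 − 1 = 0.08758.

8.76%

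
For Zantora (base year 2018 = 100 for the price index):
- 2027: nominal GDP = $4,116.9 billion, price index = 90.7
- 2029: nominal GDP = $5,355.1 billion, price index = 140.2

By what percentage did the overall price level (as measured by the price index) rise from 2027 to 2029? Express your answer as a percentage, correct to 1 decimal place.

Price-level change = 140.2 / 90.7 − 1 = 0.5458.

54.6%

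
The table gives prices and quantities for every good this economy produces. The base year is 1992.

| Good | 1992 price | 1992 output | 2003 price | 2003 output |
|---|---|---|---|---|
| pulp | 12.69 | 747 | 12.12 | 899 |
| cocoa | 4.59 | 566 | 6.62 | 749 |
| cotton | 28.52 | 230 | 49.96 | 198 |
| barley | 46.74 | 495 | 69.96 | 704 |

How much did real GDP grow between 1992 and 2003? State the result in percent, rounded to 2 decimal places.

27.83%

Real GDP 1992 = Nominal GDP 1992 = 12.69·747 + 4.59·566 + 28.52·230 + 46.74·495 = 41773.27.
Real GDP 2003 (at 1992 prices) = 12.69·899 + 4.59·749 + 28.52·198 + 46.74·704 = 53398.14.
Real growth = 53398.14/41773.27 − 1 = 0.2783.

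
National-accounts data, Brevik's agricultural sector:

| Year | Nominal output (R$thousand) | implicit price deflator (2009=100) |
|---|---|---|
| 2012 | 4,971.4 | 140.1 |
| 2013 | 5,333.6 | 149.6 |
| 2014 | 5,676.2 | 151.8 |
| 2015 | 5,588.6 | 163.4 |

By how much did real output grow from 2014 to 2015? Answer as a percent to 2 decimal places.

-8.53%

Real output 2014 = 5676.2/1.518 = 3739.26.
Real output 2015 = 5588.6/1.634 = 3420.20.
Change = 3420.20/3739.26 − 1 = -0.0853.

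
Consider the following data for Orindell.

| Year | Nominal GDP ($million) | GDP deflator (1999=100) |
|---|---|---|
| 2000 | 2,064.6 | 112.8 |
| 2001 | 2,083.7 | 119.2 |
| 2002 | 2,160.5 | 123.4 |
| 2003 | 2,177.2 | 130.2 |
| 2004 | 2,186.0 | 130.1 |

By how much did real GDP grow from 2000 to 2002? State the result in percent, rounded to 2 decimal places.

Real GDP 2000 = 2064.6/1.128 = 1830.32.
Real GDP 2002 = 2160.5/1.234 = 1750.81.
Change = 1750.81/1830.32 − 1 = -0.0434.

-4.34%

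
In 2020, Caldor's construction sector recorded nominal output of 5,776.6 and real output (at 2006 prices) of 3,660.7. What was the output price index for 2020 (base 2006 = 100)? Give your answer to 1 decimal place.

157.8

output price index = (Nominal / Real) × 100 = 5776.6 / 3660.7 × 100 = 157.80.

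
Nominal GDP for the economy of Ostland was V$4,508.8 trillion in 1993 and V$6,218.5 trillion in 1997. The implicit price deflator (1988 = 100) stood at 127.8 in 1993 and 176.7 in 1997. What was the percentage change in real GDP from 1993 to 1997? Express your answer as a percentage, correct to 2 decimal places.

Deflate each year: 1993 → 4508.8/1.278 = 3528.01; 1997 → 6218.5/1.767 = 3519.24.
So real GDP changed by 3519.24/3528.01 − 1 = -0.0025, i.e. -0.25%.

-0.25%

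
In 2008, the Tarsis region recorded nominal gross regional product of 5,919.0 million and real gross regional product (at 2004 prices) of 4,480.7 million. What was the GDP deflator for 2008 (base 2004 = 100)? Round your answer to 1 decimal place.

GDP deflator = (Nominal / Real) × 100 = 5919.0 / 4480.7 × 100 = 132.10.

132.1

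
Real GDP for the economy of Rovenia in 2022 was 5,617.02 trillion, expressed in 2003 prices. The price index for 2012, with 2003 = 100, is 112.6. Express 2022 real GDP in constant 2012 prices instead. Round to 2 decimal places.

Real GDP in 2012 prices = Real GDP in 2003 prices × (P_2012/P_2003) = 5617.02 × 1.126 = 6324.76.

6,324.76 trillion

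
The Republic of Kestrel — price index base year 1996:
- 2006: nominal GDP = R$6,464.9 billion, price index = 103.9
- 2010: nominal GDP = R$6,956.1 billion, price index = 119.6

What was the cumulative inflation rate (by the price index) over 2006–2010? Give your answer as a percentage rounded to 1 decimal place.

15.1%

Price-level change = 119.6 / 103.9 − 1 = 0.1511.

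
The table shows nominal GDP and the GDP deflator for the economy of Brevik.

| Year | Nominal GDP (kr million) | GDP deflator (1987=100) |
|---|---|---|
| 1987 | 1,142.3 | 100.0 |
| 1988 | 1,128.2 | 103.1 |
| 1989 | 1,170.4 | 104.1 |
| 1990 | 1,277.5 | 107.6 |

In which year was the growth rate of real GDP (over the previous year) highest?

1988: real = 1128.2/1.031 = 1094.28; growth vs 1987 (1142.30) = -4.20%.
1989: real = 1170.4/1.041 = 1124.30; growth vs 1988 (1094.28) = 2.74%.
1990: real = 1277.5/1.076 = 1187.27; growth vs 1989 (1124.30) = 5.60%.

1990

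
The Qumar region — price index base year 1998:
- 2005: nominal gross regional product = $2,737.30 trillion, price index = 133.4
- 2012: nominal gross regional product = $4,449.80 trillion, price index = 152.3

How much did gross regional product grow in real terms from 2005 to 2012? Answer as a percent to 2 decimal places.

42.39%

Real gross regional product 2005 = 2737.30 / 1.334 = 2051.95.
Real gross regional product 2012 = 4449.80 / 1.523 = 2921.73.
Real growth = 2921.73 / 2051.95 − 1 = 0.4239.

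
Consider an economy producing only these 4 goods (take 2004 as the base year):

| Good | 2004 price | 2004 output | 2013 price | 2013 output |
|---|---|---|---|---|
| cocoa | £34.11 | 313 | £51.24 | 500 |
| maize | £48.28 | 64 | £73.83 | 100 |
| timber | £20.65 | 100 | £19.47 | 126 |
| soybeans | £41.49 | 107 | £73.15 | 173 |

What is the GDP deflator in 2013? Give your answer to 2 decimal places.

Nominal GDP 2013 = 51.24·500 + 73.83·100 + 19.47·126 + 73.15·173 = 48111.17.
Real GDP 2013 (at 2004 prices) = 34.11·500 + 48.28·100 + 20.65·126 + 41.49·173 = 31662.67.
Deflator = Nominal/Real × 100 = 48111.17/31662.67 × 100 = 151.949.

151.95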